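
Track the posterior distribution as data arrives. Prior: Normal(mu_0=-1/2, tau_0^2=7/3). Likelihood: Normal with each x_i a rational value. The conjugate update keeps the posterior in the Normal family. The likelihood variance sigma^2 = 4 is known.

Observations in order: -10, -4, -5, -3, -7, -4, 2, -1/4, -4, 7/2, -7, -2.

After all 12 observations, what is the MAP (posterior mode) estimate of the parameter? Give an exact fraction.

obs 1: x=-10 → posterior Normal(-4, 28/19)
obs 2: x=-4 → posterior Normal(-4, 14/13)
obs 3: x=-5 → posterior Normal(-139/33, 28/33)
obs 4: x=-3 → posterior Normal(-4, 7/10)
obs 5: x=-7 → posterior Normal(-209/47, 28/47)
obs 6: x=-4 → posterior Normal(-79/18, 14/27)
obs 7: x=2 → posterior Normal(-223/61, 28/61)
obs 8: x=-1/4 → posterior Normal(-899/272, 7/17)
obs 9: x=-4 → posterior Normal(-337/100, 28/75)
obs 10: x=7/2 → posterior Normal(-913/328, 14/41)
obs 11: x=-7 → posterior Normal(-1109/356, 28/89)
obs 12: x=-2 → posterior Normal(-1165/384, 7/24)

-1165/384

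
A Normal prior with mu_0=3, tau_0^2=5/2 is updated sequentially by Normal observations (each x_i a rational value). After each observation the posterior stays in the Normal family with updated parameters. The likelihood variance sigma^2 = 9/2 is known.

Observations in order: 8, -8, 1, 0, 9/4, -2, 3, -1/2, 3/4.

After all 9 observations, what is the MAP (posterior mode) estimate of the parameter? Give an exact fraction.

11/12

obs 1: x=8 → posterior Normal(67/14, 45/28)
obs 2: x=-8 → posterior Normal(27/19, 45/38)
obs 3: x=1 → posterior Normal(4/3, 15/16)
obs 4: x=0 → posterior Normal(32/29, 45/58)
obs 5: x=9/4 → posterior Normal(173/136, 45/68)
obs 6: x=-2 → posterior Normal(133/156, 15/26)
obs 7: x=3 → posterior Normal(193/176, 45/88)
obs 8: x=-1/2 → posterior Normal(183/196, 45/98)
obs 9: x=3/4 → posterior Normal(11/12, 5/12)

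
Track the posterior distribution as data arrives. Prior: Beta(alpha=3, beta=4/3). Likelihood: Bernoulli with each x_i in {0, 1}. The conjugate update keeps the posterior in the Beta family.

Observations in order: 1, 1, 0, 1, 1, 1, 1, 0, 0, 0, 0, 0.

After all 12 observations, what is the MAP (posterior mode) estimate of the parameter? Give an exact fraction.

obs 1: x=1 → posterior Beta(4, 4/3)
obs 2: x=1 → posterior Beta(5, 4/3)
obs 3: x=0 → posterior Beta(5, 7/3)
obs 4: x=1 → posterior Beta(6, 7/3)
obs 5: x=1 → posterior Beta(7, 7/3)
obs 6: x=1 → posterior Beta(8, 7/3)
obs 7: x=1 → posterior Beta(9, 7/3)
obs 8: x=0 → posterior Beta(9, 10/3)
obs 9: x=0 → posterior Beta(9, 13/3)
obs 10: x=0 → posterior Beta(9, 16/3)
obs 11: x=0 → posterior Beta(9, 19/3)
obs 12: x=0 → posterior Beta(9, 22/3)

24/43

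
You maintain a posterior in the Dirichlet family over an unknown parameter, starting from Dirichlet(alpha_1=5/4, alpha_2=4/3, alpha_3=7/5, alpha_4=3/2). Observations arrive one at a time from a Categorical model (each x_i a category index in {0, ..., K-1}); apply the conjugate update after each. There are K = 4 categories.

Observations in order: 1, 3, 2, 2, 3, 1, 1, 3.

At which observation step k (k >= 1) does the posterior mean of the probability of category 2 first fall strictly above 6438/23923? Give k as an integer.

k = 3

obs 1: x=1 → posterior Dirichlet(5/4, 7/3, 7/5, 3/2)
obs 2: x=3 → posterior Dirichlet(5/4, 7/3, 7/5, 5/2)
obs 3: x=2 → posterior Dirichlet(5/4, 7/3, 12/5, 5/2)
obs 4: x=2 → posterior Dirichlet(5/4, 7/3, 17/5, 5/2)
obs 5: x=3 → posterior Dirichlet(5/4, 7/3, 17/5, 7/2)
obs 6: x=1 → posterior Dirichlet(5/4, 10/3, 17/5, 7/2)
obs 7: x=1 → posterior Dirichlet(5/4, 13/3, 17/5, 7/2)
obs 8: x=3 → posterior Dirichlet(5/4, 13/3, 17/5, 9/2)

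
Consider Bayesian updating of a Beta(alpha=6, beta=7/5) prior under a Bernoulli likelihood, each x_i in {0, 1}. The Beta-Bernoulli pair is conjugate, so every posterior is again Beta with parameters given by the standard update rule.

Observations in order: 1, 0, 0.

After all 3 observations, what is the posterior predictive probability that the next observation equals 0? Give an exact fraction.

17/52

obs 1: x=1 → posterior Beta(7, 7/5)
obs 2: x=0 → posterior Beta(7, 12/5)
obs 3: x=0 → posterior Beta(7, 17/5)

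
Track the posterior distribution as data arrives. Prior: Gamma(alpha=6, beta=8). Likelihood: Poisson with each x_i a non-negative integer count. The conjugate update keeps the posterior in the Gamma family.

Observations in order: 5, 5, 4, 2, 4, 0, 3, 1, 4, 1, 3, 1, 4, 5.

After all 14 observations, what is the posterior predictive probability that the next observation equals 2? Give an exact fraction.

32114118177271892592592193487596780743670492454950272947403553243136/122008981252869411022491112993141891091036959856659100591281395343249

obs 1: x=5 → posterior Gamma(11, 9)
obs 2: x=5 → posterior Gamma(16, 10)
obs 3: x=4 → posterior Gamma(20, 11)
obs 4: x=2 → posterior Gamma(22, 12)
obs 5: x=4 → posterior Gamma(26, 13)
obs 6: x=0 → posterior Gamma(26, 14)
obs 7: x=3 → posterior Gamma(29, 15)
obs 8: x=1 → posterior Gamma(30, 16)
obs 9: x=4 → posterior Gamma(34, 17)
obs 10: x=1 → posterior Gamma(35, 18)
obs 11: x=3 → posterior Gamma(38, 19)
obs 12: x=1 → posterior Gamma(39, 20)
obs 13: x=4 → posterior Gamma(43, 21)
obs 14: x=5 → posterior Gamma(48, 22)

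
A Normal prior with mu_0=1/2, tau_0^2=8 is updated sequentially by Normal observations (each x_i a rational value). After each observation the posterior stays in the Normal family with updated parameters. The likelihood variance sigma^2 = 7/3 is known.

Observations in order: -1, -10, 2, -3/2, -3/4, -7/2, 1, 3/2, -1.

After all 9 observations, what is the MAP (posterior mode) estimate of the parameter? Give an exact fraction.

-629/446

obs 1: x=-1 → posterior Normal(-41/62, 56/31)
obs 2: x=-10 → posterior Normal(-521/110, 56/55)
obs 3: x=2 → posterior Normal(-425/158, 56/79)
obs 4: x=-3/2 → posterior Normal(-497/206, 56/103)
obs 5: x=-3/4 → posterior Normal(-533/254, 56/127)
obs 6: x=-7/2 → posterior Normal(-701/302, 56/151)
obs 7: x=1 → posterior Normal(-653/350, 8/25)
obs 8: x=3/2 → posterior Normal(-581/398, 56/199)
obs 9: x=-1 → posterior Normal(-629/446, 56/223)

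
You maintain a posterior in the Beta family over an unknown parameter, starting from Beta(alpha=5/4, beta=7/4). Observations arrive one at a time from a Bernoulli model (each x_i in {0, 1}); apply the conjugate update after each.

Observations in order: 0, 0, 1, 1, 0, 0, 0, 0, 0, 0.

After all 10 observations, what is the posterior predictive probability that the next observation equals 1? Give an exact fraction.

1/4

obs 1: x=0 → posterior Beta(5/4, 11/4)
obs 2: x=0 → posterior Beta(5/4, 15/4)
obs 3: x=1 → posterior Beta(9/4, 15/4)
obs 4: x=1 → posterior Beta(13/4, 15/4)
obs 5: x=0 → posterior Beta(13/4, 19/4)
obs 6: x=0 → posterior Beta(13/4, 23/4)
obs 7: x=0 → posterior Beta(13/4, 27/4)
obs 8: x=0 → posterior Beta(13/4, 31/4)
obs 9: x=0 → posterior Beta(13/4, 35/4)
obs 10: x=0 → posterior Beta(13/4, 39/4)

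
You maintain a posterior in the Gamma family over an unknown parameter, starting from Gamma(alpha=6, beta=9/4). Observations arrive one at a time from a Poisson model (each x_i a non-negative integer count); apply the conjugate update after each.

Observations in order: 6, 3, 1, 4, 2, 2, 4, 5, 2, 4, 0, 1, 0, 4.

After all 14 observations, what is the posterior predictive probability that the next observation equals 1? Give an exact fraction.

obs 1: x=6 → posterior Gamma(12, 13/4)
obs 2: x=3 → posterior Gamma(15, 17/4)
obs 3: x=1 → posterior Gamma(16, 21/4)
obs 4: x=4 → posterior Gamma(20, 25/4)
obs 5: x=2 → posterior Gamma(22, 29/4)
obs 6: x=2 → posterior Gamma(24, 33/4)
obs 7: x=4 → posterior Gamma(28, 37/4)
obs 8: x=5 → posterior Gamma(33, 41/4)
obs 9: x=2 → posterior Gamma(35, 45/4)
obs 10: x=4 → posterior Gamma(39, 49/4)
obs 11: x=0 → posterior Gamma(39, 53/4)
obs 12: x=1 → posterior Gamma(40, 57/4)
obs 13: x=0 → posterior Gamma(40, 61/4)
obs 14: x=4 → posterior Gamma(44, 65/4)

10320491015351338219193091576876893516026466843302023335127159953117370605468750000/56002715148753656906361959363868046177888387145172235042696230852807420496003672149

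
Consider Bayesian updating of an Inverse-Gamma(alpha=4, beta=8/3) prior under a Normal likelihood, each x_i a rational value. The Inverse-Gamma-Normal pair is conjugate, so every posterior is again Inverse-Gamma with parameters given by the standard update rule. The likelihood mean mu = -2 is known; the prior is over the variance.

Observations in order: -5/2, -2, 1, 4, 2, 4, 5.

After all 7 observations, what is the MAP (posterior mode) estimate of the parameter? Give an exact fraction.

obs 1: x=-5/2 → posterior Inverse-Gamma(9/2, 67/24)
obs 2: x=-2 → posterior Inverse-Gamma(5, 67/24)
obs 3: x=1 → posterior Inverse-Gamma(11/2, 175/24)
obs 4: x=4 → posterior Inverse-Gamma(6, 607/24)
obs 5: x=2 → posterior Inverse-Gamma(13/2, 799/24)
obs 6: x=4 → posterior Inverse-Gamma(7, 1231/24)
obs 7: x=5 → posterior Inverse-Gamma(15/2, 1819/24)

107/12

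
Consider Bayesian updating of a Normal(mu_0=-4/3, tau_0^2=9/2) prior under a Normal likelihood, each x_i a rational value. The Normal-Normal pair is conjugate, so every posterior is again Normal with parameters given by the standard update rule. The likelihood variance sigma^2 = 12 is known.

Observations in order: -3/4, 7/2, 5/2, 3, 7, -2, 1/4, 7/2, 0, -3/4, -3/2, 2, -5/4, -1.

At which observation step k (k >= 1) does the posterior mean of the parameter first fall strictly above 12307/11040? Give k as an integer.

obs 1: x=-3/4 → posterior Normal(-155/132, 36/11)
obs 2: x=7/2 → posterior Normal(-29/168, 18/7)
obs 3: x=5/2 → posterior Normal(61/204, 36/17)
obs 4: x=3 → posterior Normal(169/240, 9/5)
obs 5: x=7 → posterior Normal(421/276, 36/23)
obs 6: x=-2 → posterior Normal(349/312, 18/13)
obs 7: x=1/4 → posterior Normal(179/174, 36/29)
obs 8: x=7/2 → posterior Normal(121/96, 9/8)
obs 9: x=0 → posterior Normal(121/105, 36/35)
obs 10: x=-3/4 → posterior Normal(457/456, 18/19)
obs 11: x=-3/2 → posterior Normal(403/492, 36/41)
obs 12: x=2 → posterior Normal(475/528, 9/11)
obs 13: x=-5/4 → posterior Normal(215/282, 36/47)
obs 14: x=-1 → posterior Normal(197/300, 18/25)

k = 5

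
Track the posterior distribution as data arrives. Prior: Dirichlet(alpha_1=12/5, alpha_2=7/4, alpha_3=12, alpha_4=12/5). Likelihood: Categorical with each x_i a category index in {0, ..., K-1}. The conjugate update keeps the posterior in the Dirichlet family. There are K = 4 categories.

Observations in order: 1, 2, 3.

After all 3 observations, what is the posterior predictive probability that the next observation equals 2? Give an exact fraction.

260/431

obs 1: x=1 → posterior Dirichlet(12/5, 11/4, 12, 12/5)
obs 2: x=2 → posterior Dirichlet(12/5, 11/4, 13, 12/5)
obs 3: x=3 → posterior Dirichlet(12/5, 11/4, 13, 17/5)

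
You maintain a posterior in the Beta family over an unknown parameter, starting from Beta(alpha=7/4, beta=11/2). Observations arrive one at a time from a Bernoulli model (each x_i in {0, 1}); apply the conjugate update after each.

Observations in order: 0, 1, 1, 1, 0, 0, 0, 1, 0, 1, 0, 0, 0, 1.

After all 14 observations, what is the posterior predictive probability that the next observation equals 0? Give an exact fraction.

obs 1: x=0 → posterior Beta(7/4, 13/2)
obs 2: x=1 → posterior Beta(11/4, 13/2)
obs 3: x=1 → posterior Beta(15/4, 13/2)
obs 4: x=1 → posterior Beta(19/4, 13/2)
obs 5: x=0 → posterior Beta(19/4, 15/2)
obs 6: x=0 → posterior Beta(19/4, 17/2)
obs 7: x=0 → posterior Beta(19/4, 19/2)
obs 8: x=1 → posterior Beta(23/4, 19/2)
obs 9: x=0 → posterior Beta(23/4, 21/2)
obs 10: x=1 → posterior Beta(27/4, 21/2)
obs 11: x=0 → posterior Beta(27/4, 23/2)
obs 12: x=0 → posterior Beta(27/4, 25/2)
obs 13: x=0 → posterior Beta(27/4, 27/2)
obs 14: x=1 → posterior Beta(31/4, 27/2)

54/85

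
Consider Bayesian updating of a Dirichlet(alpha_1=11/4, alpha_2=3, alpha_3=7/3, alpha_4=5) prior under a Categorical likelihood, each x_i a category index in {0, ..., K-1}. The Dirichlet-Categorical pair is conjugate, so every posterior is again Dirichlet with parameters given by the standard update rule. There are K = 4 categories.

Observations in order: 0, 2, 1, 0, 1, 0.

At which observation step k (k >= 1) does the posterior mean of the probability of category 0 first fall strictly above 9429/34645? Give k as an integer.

k = 4

obs 1: x=0 → posterior Dirichlet(15/4, 3, 7/3, 5)
obs 2: x=2 → posterior Dirichlet(15/4, 3, 10/3, 5)
obs 3: x=1 → posterior Dirichlet(15/4, 4, 10/3, 5)
obs 4: x=0 → posterior Dirichlet(19/4, 4, 10/3, 5)
obs 5: x=1 → posterior Dirichlet(19/4, 5, 10/3, 5)
obs 6: x=0 → posterior Dirichlet(23/4, 5, 10/3, 5)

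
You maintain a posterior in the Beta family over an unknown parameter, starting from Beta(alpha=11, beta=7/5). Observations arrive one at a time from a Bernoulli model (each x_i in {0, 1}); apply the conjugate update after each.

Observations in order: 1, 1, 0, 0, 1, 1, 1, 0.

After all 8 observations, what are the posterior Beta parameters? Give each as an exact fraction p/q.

obs 1: x=1 → posterior Beta(12, 7/5)
obs 2: x=1 → posterior Beta(13, 7/5)
obs 3: x=0 → posterior Beta(13, 12/5)
obs 4: x=0 → posterior Beta(13, 17/5)
obs 5: x=1 → posterior Beta(14, 17/5)
obs 6: x=1 → posterior Beta(15, 17/5)
obs 7: x=1 → posterior Beta(16, 17/5)
obs 8: x=0 → posterior Beta(16, 22/5)

alpha=16, beta=22/5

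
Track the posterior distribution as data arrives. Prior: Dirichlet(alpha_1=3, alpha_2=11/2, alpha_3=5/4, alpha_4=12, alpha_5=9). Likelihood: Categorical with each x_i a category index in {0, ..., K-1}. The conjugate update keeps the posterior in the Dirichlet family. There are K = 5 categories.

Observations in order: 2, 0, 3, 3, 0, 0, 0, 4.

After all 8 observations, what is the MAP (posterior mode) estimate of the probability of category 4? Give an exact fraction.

4/15

obs 1: x=2 → posterior Dirichlet(3, 11/2, 9/4, 12, 9)
obs 2: x=0 → posterior Dirichlet(4, 11/2, 9/4, 12, 9)
obs 3: x=3 → posterior Dirichlet(4, 11/2, 9/4, 13, 9)
obs 4: x=3 → posterior Dirichlet(4, 11/2, 9/4, 14, 9)
obs 5: x=0 → posterior Dirichlet(5, 11/2, 9/4, 14, 9)
obs 6: x=0 → posterior Dirichlet(6, 11/2, 9/4, 14, 9)
obs 7: x=0 → posterior Dirichlet(7, 11/2, 9/4, 14, 9)
obs 8: x=4 → posterior Dirichlet(7, 11/2, 9/4, 14, 10)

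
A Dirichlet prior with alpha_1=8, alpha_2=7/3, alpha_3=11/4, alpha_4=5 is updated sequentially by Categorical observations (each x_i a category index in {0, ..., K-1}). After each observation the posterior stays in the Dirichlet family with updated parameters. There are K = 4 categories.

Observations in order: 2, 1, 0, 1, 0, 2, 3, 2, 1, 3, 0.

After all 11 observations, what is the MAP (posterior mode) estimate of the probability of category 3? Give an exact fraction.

obs 1: x=2 → posterior Dirichlet(8, 7/3, 15/4, 5)
obs 2: x=1 → posterior Dirichlet(8, 10/3, 15/4, 5)
obs 3: x=0 → posterior Dirichlet(9, 10/3, 15/4, 5)
obs 4: x=1 → posterior Dirichlet(9, 13/3, 15/4, 5)
obs 5: x=0 → posterior Dirichlet(10, 13/3, 15/4, 5)
obs 6: x=2 → posterior Dirichlet(10, 13/3, 19/4, 5)
obs 7: x=3 → posterior Dirichlet(10, 13/3, 19/4, 6)
obs 8: x=2 → posterior Dirichlet(10, 13/3, 23/4, 6)
obs 9: x=1 → posterior Dirichlet(10, 16/3, 23/4, 6)
obs 10: x=3 → posterior Dirichlet(10, 16/3, 23/4, 7)
obs 11: x=0 → posterior Dirichlet(11, 16/3, 23/4, 7)

72/301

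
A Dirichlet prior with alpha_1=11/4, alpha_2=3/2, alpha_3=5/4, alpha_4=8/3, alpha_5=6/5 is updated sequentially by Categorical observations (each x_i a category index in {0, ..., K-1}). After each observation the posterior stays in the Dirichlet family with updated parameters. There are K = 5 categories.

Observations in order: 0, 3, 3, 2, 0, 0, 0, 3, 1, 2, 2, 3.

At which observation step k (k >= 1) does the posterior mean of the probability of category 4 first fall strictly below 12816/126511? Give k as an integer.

obs 1: x=0 → posterior Dirichlet(15/4, 3/2, 5/4, 8/3, 6/5)
obs 2: x=3 → posterior Dirichlet(15/4, 3/2, 5/4, 11/3, 6/5)
obs 3: x=3 → posterior Dirichlet(15/4, 3/2, 5/4, 14/3, 6/5)
obs 4: x=2 → posterior Dirichlet(15/4, 3/2, 9/4, 14/3, 6/5)
obs 5: x=0 → posterior Dirichlet(19/4, 3/2, 9/4, 14/3, 6/5)
obs 6: x=0 → posterior Dirichlet(23/4, 3/2, 9/4, 14/3, 6/5)
obs 7: x=0 → posterior Dirichlet(27/4, 3/2, 9/4, 14/3, 6/5)
obs 8: x=3 → posterior Dirichlet(27/4, 3/2, 9/4, 17/3, 6/5)
obs 9: x=1 → posterior Dirichlet(27/4, 5/2, 9/4, 17/3, 6/5)
obs 10: x=2 → posterior Dirichlet(27/4, 5/2, 13/4, 17/3, 6/5)
obs 11: x=2 → posterior Dirichlet(27/4, 5/2, 17/4, 17/3, 6/5)
obs 12: x=3 → posterior Dirichlet(27/4, 5/2, 17/4, 20/3, 6/5)

k = 3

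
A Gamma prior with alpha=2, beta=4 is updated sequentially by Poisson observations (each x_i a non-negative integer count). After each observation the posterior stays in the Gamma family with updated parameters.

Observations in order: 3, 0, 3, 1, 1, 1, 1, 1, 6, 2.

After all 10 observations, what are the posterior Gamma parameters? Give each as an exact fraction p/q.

alpha=21, beta=14

obs 1: x=3 → posterior Gamma(5, 5)
obs 2: x=0 → posterior Gamma(5, 6)
obs 3: x=3 → posterior Gamma(8, 7)
obs 4: x=1 → posterior Gamma(9, 8)
obs 5: x=1 → posterior Gamma(10, 9)
obs 6: x=1 → posterior Gamma(11, 10)
obs 7: x=1 → posterior Gamma(12, 11)
obs 8: x=1 → posterior Gamma(13, 12)
obs 9: x=6 → posterior Gamma(19, 13)
obs 10: x=2 → posterior Gamma(21, 14)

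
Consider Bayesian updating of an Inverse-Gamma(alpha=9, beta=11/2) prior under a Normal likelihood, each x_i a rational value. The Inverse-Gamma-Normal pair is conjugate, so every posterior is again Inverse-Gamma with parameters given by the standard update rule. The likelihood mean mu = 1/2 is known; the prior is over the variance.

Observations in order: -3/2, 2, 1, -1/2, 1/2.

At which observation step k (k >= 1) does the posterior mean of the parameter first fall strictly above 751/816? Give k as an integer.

k = 2

obs 1: x=-3/2 → posterior Inverse-Gamma(19/2, 15/2)
obs 2: x=2 → posterior Inverse-Gamma(10, 69/8)
obs 3: x=1 → posterior Inverse-Gamma(21/2, 35/4)
obs 4: x=-1/2 → posterior Inverse-Gamma(11, 37/4)
obs 5: x=1/2 → posterior Inverse-Gamma(23/2, 37/4)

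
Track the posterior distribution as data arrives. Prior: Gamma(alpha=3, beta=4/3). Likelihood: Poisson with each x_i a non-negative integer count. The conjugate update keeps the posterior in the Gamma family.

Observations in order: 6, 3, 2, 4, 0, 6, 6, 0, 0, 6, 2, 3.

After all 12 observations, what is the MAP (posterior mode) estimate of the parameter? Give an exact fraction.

3

obs 1: x=6 → posterior Gamma(9, 7/3)
obs 2: x=3 → posterior Gamma(12, 10/3)
obs 3: x=2 → posterior Gamma(14, 13/3)
obs 4: x=4 → posterior Gamma(18, 16/3)
obs 5: x=0 → posterior Gamma(18, 19/3)
obs 6: x=6 → posterior Gamma(24, 22/3)
obs 7: x=6 → posterior Gamma(30, 25/3)
obs 8: x=0 → posterior Gamma(30, 28/3)
obs 9: x=0 → posterior Gamma(30, 31/3)
obs 10: x=6 → posterior Gamma(36, 34/3)
obs 11: x=2 → posterior Gamma(38, 37/3)
obs 12: x=3 → posterior Gamma(41, 40/3)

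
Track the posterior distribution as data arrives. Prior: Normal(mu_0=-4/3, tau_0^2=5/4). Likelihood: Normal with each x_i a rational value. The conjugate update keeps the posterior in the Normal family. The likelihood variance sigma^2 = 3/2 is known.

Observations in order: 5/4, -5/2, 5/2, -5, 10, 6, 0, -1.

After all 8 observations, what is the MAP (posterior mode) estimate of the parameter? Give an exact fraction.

obs 1: x=5/4 → posterior Normal(-7/44, 15/22)
obs 2: x=-5/2 → posterior Normal(-57/64, 15/32)
obs 3: x=5/2 → posterior Normal(-1/12, 5/14)
obs 4: x=-5 → posterior Normal(-107/104, 15/52)
obs 5: x=10 → posterior Normal(3/4, 15/62)
obs 6: x=6 → posterior Normal(71/48, 5/24)
obs 7: x=0 → posterior Normal(213/164, 15/82)
obs 8: x=-1 → posterior Normal(193/184, 15/92)

193/184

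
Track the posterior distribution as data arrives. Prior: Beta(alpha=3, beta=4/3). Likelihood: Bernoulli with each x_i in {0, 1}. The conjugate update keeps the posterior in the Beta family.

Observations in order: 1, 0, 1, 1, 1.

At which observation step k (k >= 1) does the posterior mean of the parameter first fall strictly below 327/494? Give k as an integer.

obs 1: x=1 → posterior Beta(4, 4/3)
obs 2: x=0 → posterior Beta(4, 7/3)
obs 3: x=1 → posterior Beta(5, 7/3)
obs 4: x=1 → posterior Beta(6, 7/3)
obs 5: x=1 → posterior Beta(7, 7/3)

k = 2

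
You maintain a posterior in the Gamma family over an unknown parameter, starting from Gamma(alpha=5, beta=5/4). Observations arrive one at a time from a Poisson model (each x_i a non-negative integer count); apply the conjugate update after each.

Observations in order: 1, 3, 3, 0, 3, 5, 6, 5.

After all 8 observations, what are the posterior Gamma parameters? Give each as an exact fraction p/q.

alpha=31, beta=37/4

obs 1: x=1 → posterior Gamma(6, 9/4)
obs 2: x=3 → posterior Gamma(9, 13/4)
obs 3: x=3 → posterior Gamma(12, 17/4)
obs 4: x=0 → posterior Gamma(12, 21/4)
obs 5: x=3 → posterior Gamma(15, 25/4)
obs 6: x=5 → posterior Gamma(20, 29/4)
obs 7: x=6 → posterior Gamma(26, 33/4)
obs 8: x=5 → posterior Gamma(31, 37/4)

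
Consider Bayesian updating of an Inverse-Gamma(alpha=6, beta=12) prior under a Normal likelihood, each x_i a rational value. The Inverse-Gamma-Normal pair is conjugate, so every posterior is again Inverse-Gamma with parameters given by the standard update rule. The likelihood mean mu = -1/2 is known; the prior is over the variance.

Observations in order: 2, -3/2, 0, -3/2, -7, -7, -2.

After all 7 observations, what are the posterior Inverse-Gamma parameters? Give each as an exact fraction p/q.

alpha=19/2, beta=477/8

obs 1: x=2 → posterior Inverse-Gamma(13/2, 121/8)
obs 2: x=-3/2 → posterior Inverse-Gamma(7, 125/8)
obs 3: x=0 → posterior Inverse-Gamma(15/2, 63/4)
obs 4: x=-3/2 → posterior Inverse-Gamma(8, 65/4)
obs 5: x=-7 → posterior Inverse-Gamma(17/2, 299/8)
obs 6: x=-7 → posterior Inverse-Gamma(9, 117/2)
obs 7: x=-2 → posterior Inverse-Gamma(19/2, 477/8)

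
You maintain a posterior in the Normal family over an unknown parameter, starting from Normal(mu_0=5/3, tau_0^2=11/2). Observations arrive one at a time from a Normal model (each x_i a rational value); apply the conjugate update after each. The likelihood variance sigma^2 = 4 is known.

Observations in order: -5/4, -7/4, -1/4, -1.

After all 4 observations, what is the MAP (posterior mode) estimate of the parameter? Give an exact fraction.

-401/624

obs 1: x=-5/4 → posterior Normal(-5/228, 44/19)
obs 2: x=-7/4 → posterior Normal(-59/90, 22/15)
obs 3: x=-1/4 → posterior Normal(-269/492, 44/41)
obs 4: x=-1 → posterior Normal(-401/624, 11/13)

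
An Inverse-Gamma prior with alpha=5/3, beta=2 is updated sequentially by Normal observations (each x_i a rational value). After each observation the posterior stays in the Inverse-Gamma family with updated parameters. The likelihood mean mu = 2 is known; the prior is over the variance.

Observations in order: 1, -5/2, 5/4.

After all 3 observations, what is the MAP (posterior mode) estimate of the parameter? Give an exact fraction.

1239/400

obs 1: x=1 → posterior Inverse-Gamma(13/6, 5/2)
obs 2: x=-5/2 → posterior Inverse-Gamma(8/3, 101/8)
obs 3: x=5/4 → posterior Inverse-Gamma(19/6, 413/32)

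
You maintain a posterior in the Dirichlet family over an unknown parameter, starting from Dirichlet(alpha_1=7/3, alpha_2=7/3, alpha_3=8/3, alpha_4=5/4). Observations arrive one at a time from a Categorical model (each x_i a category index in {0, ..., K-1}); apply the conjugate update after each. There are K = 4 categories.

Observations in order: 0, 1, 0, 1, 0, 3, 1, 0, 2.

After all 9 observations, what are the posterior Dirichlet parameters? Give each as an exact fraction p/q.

obs 1: x=0 → posterior Dirichlet(10/3, 7/3, 8/3, 5/4)
obs 2: x=1 → posterior Dirichlet(10/3, 10/3, 8/3, 5/4)
obs 3: x=0 → posterior Dirichlet(13/3, 10/3, 8/3, 5/4)
obs 4: x=1 → posterior Dirichlet(13/3, 13/3, 8/3, 5/4)
obs 5: x=0 → posterior Dirichlet(16/3, 13/3, 8/3, 5/4)
obs 6: x=3 → posterior Dirichlet(16/3, 13/3, 8/3, 9/4)
obs 7: x=1 → posterior Dirichlet(16/3, 16/3, 8/3, 9/4)
obs 8: x=0 → posterior Dirichlet(19/3, 16/3, 8/3, 9/4)
obs 9: x=2 → posterior Dirichlet(19/3, 16/3, 11/3, 9/4)

alpha_1=19/3, alpha_2=16/3, alpha_3=11/3, alpha_4=9/4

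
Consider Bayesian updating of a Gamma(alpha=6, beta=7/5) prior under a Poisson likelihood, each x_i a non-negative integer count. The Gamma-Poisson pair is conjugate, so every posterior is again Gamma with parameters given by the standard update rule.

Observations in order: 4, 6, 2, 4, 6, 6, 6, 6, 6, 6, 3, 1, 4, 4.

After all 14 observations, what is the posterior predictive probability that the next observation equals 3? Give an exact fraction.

1056108219986116746490244552888037369153478352107964841898044700211850718119913439253878145868287636865694510488161295537061321874475036875/6387357687462683463345826849335275595274349335080213318267528780822900857271693806088247081661004044823191405750653335554897221523502792704

obs 1: x=4 → posterior Gamma(10, 12/5)
obs 2: x=6 → posterior Gamma(16, 17/5)
obs 3: x=2 → posterior Gamma(18, 22/5)
obs 4: x=4 → posterior Gamma(22, 27/5)
obs 5: x=6 → posterior Gamma(28, 32/5)
obs 6: x=6 → posterior Gamma(34, 37/5)
obs 7: x=6 → posterior Gamma(40, 42/5)
obs 8: x=6 → posterior Gamma(46, 47/5)
obs 9: x=6 → posterior Gamma(52, 52/5)
obs 10: x=6 → posterior Gamma(58, 57/5)
obs 11: x=3 → posterior Gamma(61, 62/5)
obs 12: x=1 → posterior Gamma(62, 67/5)
obs 13: x=4 → posterior Gamma(66, 72/5)
obs 14: x=4 → posterior Gamma(70, 77/5)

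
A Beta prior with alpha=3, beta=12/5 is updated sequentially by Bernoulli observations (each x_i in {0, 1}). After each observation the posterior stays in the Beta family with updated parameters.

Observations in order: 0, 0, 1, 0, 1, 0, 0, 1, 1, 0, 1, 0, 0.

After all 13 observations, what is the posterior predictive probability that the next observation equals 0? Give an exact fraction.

13/23

obs 1: x=0 → posterior Beta(3, 17/5)
obs 2: x=0 → posterior Beta(3, 22/5)
obs 3: x=1 → posterior Beta(4, 22/5)
obs 4: x=0 → posterior Beta(4, 27/5)
obs 5: x=1 → posterior Beta(5, 27/5)
obs 6: x=0 → posterior Beta(5, 32/5)
obs 7: x=0 → posterior Beta(5, 37/5)
obs 8: x=1 → posterior Beta(6, 37/5)
obs 9: x=1 → posterior Beta(7, 37/5)
obs 10: x=0 → posterior Beta(7, 42/5)
obs 11: x=1 → posterior Beta(8, 42/5)
obs 12: x=0 → posterior Beta(8, 47/5)
obs 13: x=0 → posterior Beta(8, 52/5)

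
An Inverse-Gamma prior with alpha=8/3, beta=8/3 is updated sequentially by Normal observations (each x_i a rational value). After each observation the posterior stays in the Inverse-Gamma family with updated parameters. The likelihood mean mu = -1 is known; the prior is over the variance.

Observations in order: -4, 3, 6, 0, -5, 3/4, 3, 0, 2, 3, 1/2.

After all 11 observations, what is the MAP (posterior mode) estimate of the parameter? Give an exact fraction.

obs 1: x=-4 → posterior Inverse-Gamma(19/6, 43/6)
obs 2: x=3 → posterior Inverse-Gamma(11/3, 91/6)
obs 3: x=6 → posterior Inverse-Gamma(25/6, 119/3)
obs 4: x=0 → posterior Inverse-Gamma(14/3, 241/6)
obs 5: x=-5 → posterior Inverse-Gamma(31/6, 289/6)
obs 6: x=3/4 → posterior Inverse-Gamma(17/3, 4771/96)
obs 7: x=3 → posterior Inverse-Gamma(37/6, 5539/96)
obs 8: x=0 → posterior Inverse-Gamma(20/3, 5587/96)
obs 9: x=2 → posterior Inverse-Gamma(43/6, 6019/96)
obs 10: x=3 → posterior Inverse-Gamma(23/3, 6787/96)
obs 11: x=1/2 → posterior Inverse-Gamma(49/6, 6895/96)

1379/176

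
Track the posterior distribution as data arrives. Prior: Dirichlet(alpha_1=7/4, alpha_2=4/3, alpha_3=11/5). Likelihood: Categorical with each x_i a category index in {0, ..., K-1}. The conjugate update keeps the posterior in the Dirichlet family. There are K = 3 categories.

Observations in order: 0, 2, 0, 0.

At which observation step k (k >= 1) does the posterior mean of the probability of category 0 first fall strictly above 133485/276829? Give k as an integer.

k = 4

obs 1: x=0 → posterior Dirichlet(11/4, 4/3, 11/5)
obs 2: x=2 → posterior Dirichlet(11/4, 4/3, 16/5)
obs 3: x=0 → posterior Dirichlet(15/4, 4/3, 16/5)
obs 4: x=0 → posterior Dirichlet(19/4, 4/3, 16/5)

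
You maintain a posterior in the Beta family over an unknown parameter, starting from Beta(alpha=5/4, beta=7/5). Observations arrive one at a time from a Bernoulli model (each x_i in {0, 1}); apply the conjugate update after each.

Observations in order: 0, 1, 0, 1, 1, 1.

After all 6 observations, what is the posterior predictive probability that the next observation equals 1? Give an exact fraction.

obs 1: x=0 → posterior Beta(5/4, 12/5)
obs 2: x=1 → posterior Beta(9/4, 12/5)
obs 3: x=0 → posterior Beta(9/4, 17/5)
obs 4: x=1 → posterior Beta(13/4, 17/5)
obs 5: x=1 → posterior Beta(17/4, 17/5)
obs 6: x=1 → posterior Beta(21/4, 17/5)

105/173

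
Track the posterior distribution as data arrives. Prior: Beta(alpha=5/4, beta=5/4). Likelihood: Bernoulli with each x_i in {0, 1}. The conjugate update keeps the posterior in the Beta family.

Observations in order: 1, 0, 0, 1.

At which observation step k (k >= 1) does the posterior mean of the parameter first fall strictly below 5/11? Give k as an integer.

k = 3

obs 1: x=1 → posterior Beta(9/4, 5/4)
obs 2: x=0 → posterior Beta(9/4, 9/4)
obs 3: x=0 → posterior Beta(9/4, 13/4)
obs 4: x=1 → posterior Beta(13/4, 13/4)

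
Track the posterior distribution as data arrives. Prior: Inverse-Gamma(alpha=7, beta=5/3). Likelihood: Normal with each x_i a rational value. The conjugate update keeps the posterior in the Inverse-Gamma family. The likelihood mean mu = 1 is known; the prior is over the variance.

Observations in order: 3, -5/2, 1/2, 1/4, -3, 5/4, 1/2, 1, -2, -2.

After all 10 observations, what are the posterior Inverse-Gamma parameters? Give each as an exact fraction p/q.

alpha=12, beta=1313/48

obs 1: x=3 → posterior Inverse-Gamma(15/2, 11/3)
obs 2: x=-5/2 → posterior Inverse-Gamma(8, 235/24)
obs 3: x=1/2 → posterior Inverse-Gamma(17/2, 119/12)
obs 4: x=1/4 → posterior Inverse-Gamma(9, 979/96)
obs 5: x=-3 → posterior Inverse-Gamma(19/2, 1747/96)
obs 6: x=5/4 → posterior Inverse-Gamma(10, 875/48)
obs 7: x=1/2 → posterior Inverse-Gamma(21/2, 881/48)
obs 8: x=1 → posterior Inverse-Gamma(11, 881/48)
obs 9: x=-2 → posterior Inverse-Gamma(23/2, 1097/48)
obs 10: x=-2 → posterior Inverse-Gamma(12, 1313/48)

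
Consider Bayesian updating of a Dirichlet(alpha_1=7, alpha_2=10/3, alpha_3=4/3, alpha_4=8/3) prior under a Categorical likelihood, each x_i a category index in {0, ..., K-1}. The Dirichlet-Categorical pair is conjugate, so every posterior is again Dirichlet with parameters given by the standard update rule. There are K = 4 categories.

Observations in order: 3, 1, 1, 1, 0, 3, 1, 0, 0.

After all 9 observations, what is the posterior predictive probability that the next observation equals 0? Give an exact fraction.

3/7

obs 1: x=3 → posterior Dirichlet(7, 10/3, 4/3, 11/3)
obs 2: x=1 → posterior Dirichlet(7, 13/3, 4/3, 11/3)
obs 3: x=1 → posterior Dirichlet(7, 16/3, 4/3, 11/3)
obs 4: x=1 → posterior Dirichlet(7, 19/3, 4/3, 11/3)
obs 5: x=0 → posterior Dirichlet(8, 19/3, 4/3, 11/3)
obs 6: x=3 → posterior Dirichlet(8, 19/3, 4/3, 14/3)
obs 7: x=1 → posterior Dirichlet(8, 22/3, 4/3, 14/3)
obs 8: x=0 → posterior Dirichlet(9, 22/3, 4/3, 14/3)
obs 9: x=0 → posterior Dirichlet(10, 22/3, 4/3, 14/3)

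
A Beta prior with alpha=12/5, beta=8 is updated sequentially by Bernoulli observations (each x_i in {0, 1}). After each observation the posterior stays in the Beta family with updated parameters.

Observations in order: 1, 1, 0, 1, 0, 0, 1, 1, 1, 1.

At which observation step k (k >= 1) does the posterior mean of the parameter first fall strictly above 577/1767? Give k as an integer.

k = 2

obs 1: x=1 → posterior Beta(17/5, 8)
obs 2: x=1 → posterior Beta(22/5, 8)
obs 3: x=0 → posterior Beta(22/5, 9)
obs 4: x=1 → posterior Beta(27/5, 9)
obs 5: x=0 → posterior Beta(27/5, 10)
obs 6: x=0 → posterior Beta(27/5, 11)
obs 7: x=1 → posterior Beta(32/5, 11)
obs 8: x=1 → posterior Beta(37/5, 11)
obs 9: x=1 → posterior Beta(42/5, 11)
obs 10: x=1 → posterior Beta(47/5, 11)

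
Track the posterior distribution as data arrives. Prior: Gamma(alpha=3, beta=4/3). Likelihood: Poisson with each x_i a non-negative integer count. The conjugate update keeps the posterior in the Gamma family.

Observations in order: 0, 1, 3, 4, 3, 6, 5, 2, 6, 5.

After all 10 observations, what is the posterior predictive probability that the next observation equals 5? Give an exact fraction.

3247620074507491098088340588578856886484107653768039115738373423104/27081588506598106040982953896258749653831334409506086433262944331453

obs 1: x=0 → posterior Gamma(3, 7/3)
obs 2: x=1 → posterior Gamma(4, 10/3)
obs 3: x=3 → posterior Gamma(7, 13/3)
obs 4: x=4 → posterior Gamma(11, 16/3)
obs 5: x=3 → posterior Gamma(14, 19/3)
obs 6: x=6 → posterior Gamma(20, 22/3)
obs 7: x=5 → posterior Gamma(25, 25/3)
obs 8: x=2 → posterior Gamma(27, 28/3)
obs 9: x=6 → posterior Gamma(33, 31/3)
obs 10: x=5 → posterior Gamma(38, 34/3)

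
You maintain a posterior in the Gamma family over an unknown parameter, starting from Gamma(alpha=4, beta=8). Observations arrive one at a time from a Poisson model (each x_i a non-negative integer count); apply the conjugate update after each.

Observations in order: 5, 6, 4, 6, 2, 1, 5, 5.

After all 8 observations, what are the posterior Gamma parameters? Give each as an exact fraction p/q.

alpha=38, beta=16

obs 1: x=5 → posterior Gamma(9, 9)
obs 2: x=6 → posterior Gamma(15, 10)
obs 3: x=4 → posterior Gamma(19, 11)
obs 4: x=6 → posterior Gamma(25, 12)
obs 5: x=2 → posterior Gamma(27, 13)
obs 6: x=1 → posterior Gamma(28, 14)
obs 7: x=5 → posterior Gamma(33, 15)
obs 8: x=5 → posterior Gamma(38, 16)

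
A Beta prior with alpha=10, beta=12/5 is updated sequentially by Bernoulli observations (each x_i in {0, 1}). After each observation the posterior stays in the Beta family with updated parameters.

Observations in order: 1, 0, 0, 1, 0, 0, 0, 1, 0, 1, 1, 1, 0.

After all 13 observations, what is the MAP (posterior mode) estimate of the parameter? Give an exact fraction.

obs 1: x=1 → posterior Beta(11, 12/5)
obs 2: x=0 → posterior Beta(11, 17/5)
obs 3: x=0 → posterior Beta(11, 22/5)
obs 4: x=1 → posterior Beta(12, 22/5)
obs 5: x=0 → posterior Beta(12, 27/5)
obs 6: x=0 → posterior Beta(12, 32/5)
obs 7: x=0 → posterior Beta(12, 37/5)
obs 8: x=1 → posterior Beta(13, 37/5)
obs 9: x=0 → posterior Beta(13, 42/5)
obs 10: x=1 → posterior Beta(14, 42/5)
obs 11: x=1 → posterior Beta(15, 42/5)
obs 12: x=1 → posterior Beta(16, 42/5)
obs 13: x=0 → posterior Beta(16, 47/5)

25/39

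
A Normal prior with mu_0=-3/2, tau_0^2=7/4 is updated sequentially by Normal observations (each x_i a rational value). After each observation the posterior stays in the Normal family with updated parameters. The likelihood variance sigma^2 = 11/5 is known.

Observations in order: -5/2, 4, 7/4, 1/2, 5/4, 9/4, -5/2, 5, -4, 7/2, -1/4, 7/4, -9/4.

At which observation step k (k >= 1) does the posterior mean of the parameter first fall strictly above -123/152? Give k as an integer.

k = 2

obs 1: x=-5/2 → posterior Normal(-307/158, 77/79)
obs 2: x=4 → posterior Normal(-9/76, 77/114)
obs 3: x=7/4 → posterior Normal(191/596, 77/149)
obs 4: x=1/2 → posterior Normal(261/736, 77/184)
obs 5: x=5/4 → posterior Normal(109/219, 77/219)
obs 6: x=9/4 → posterior Normal(751/1016, 77/254)
obs 7: x=-5/2 → posterior Normal(401/1156, 77/289)
obs 8: x=5 → posterior Normal(367/432, 77/324)
obs 9: x=-4 → posterior Normal(541/1436, 77/359)
obs 10: x=7/2 → posterior Normal(1031/1576, 77/394)
obs 11: x=-1/4 → posterior Normal(83/143, 7/39)
obs 12: x=7/4 → posterior Normal(1241/1856, 77/464)
obs 13: x=-9/4 → posterior Normal(463/998, 77/499)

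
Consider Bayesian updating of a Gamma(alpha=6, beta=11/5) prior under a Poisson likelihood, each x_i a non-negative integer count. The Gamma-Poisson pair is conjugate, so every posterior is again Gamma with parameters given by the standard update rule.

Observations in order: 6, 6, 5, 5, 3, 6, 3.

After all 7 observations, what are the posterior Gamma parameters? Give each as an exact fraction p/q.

alpha=40, beta=46/5

obs 1: x=6 → posterior Gamma(12, 16/5)
obs 2: x=6 → posterior Gamma(18, 21/5)
obs 3: x=5 → posterior Gamma(23, 26/5)
obs 4: x=5 → posterior Gamma(28, 31/5)
obs 5: x=3 → posterior Gamma(31, 36/5)
obs 6: x=6 → posterior Gamma(37, 41/5)
obs 7: x=3 → posterior Gamma(40, 46/5)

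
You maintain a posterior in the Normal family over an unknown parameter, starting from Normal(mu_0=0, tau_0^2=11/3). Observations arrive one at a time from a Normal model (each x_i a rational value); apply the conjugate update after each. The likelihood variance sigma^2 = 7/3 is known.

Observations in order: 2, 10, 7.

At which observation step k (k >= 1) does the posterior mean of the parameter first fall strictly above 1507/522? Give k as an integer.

k = 2

obs 1: x=2 → posterior Normal(11/9, 77/54)
obs 2: x=10 → posterior Normal(132/29, 77/87)
obs 3: x=7 → posterior Normal(209/40, 77/120)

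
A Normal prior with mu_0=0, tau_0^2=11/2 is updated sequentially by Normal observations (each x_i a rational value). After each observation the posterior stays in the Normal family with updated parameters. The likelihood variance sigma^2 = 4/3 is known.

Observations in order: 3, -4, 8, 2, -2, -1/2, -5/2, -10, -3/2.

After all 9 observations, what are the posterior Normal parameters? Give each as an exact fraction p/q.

obs 1: x=3 → posterior Normal(99/41, 44/41)
obs 2: x=-4 → posterior Normal(-33/74, 22/37)
obs 3: x=8 → posterior Normal(231/107, 44/107)
obs 4: x=2 → posterior Normal(297/140, 11/35)
obs 5: x=-2 → posterior Normal(231/173, 44/173)
obs 6: x=-1/2 → posterior Normal(429/412, 22/103)
obs 7: x=-5/2 → posterior Normal(132/239, 44/239)
obs 8: x=-10 → posterior Normal(-99/136, 11/68)
obs 9: x=-3/2 → posterior Normal(-99/122, 44/305)

mu_0=-99/122, tau_0^2=44/305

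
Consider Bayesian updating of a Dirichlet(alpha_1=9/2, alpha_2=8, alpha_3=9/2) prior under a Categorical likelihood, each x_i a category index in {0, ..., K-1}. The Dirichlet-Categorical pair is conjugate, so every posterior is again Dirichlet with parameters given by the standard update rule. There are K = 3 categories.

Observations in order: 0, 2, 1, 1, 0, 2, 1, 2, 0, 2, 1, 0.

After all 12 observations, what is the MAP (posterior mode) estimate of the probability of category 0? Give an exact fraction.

obs 1: x=0 → posterior Dirichlet(11/2, 8, 9/2)
obs 2: x=2 → posterior Dirichlet(11/2, 8, 11/2)
obs 3: x=1 → posterior Dirichlet(11/2, 9, 11/2)
obs 4: x=1 → posterior Dirichlet(11/2, 10, 11/2)
obs 5: x=0 → posterior Dirichlet(13/2, 10, 11/2)
obs 6: x=2 → posterior Dirichlet(13/2, 10, 13/2)
obs 7: x=1 → posterior Dirichlet(13/2, 11, 13/2)
obs 8: x=2 → posterior Dirichlet(13/2, 11, 15/2)
obs 9: x=0 → posterior Dirichlet(15/2, 11, 15/2)
obs 10: x=2 → posterior Dirichlet(15/2, 11, 17/2)
obs 11: x=1 → posterior Dirichlet(15/2, 12, 17/2)
obs 12: x=0 → posterior Dirichlet(17/2, 12, 17/2)

15/52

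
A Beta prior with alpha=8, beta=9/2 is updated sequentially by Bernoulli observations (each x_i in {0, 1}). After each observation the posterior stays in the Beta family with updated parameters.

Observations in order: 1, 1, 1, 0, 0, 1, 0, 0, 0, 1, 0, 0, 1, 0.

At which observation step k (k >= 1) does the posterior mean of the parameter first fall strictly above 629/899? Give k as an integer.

obs 1: x=1 → posterior Beta(9, 9/2)
obs 2: x=1 → posterior Beta(10, 9/2)
obs 3: x=1 → posterior Beta(11, 9/2)
obs 4: x=0 → posterior Beta(11, 11/2)
obs 5: x=0 → posterior Beta(11, 13/2)
obs 6: x=1 → posterior Beta(12, 13/2)
obs 7: x=0 → posterior Beta(12, 15/2)
obs 8: x=0 → posterior Beta(12, 17/2)
obs 9: x=0 → posterior Beta(12, 19/2)
obs 10: x=1 → posterior Beta(13, 19/2)
obs 11: x=0 → posterior Beta(13, 21/2)
obs 12: x=0 → posterior Beta(13, 23/2)
obs 13: x=1 → posterior Beta(14, 23/2)
obs 14: x=0 → posterior Beta(14, 25/2)

k = 3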